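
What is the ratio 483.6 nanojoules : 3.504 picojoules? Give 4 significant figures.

(483.6e-9) / (3.504e-12) = 138.01e3

138000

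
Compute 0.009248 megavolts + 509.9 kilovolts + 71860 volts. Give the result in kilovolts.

591.008 kilovolts

In kilovolts:
  0.009248 megavolts = 0.009248 × 10^3 kilovolts = 9.248
  509.9 kilovolts → 509.9
  71860 volts = 71860 × 10^-3 kilovolts = 71.86
Sum: 9.248 + 509.9 + 71.86 = 591.008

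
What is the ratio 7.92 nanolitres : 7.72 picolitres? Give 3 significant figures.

1030

(7.92e-9) / (7.72e-12) = 1.026e3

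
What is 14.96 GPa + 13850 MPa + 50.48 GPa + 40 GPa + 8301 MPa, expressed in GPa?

127.591 GPa

In GPa:
  14.96 GPa → 14.96
  13850 MPa = 13850e-3 GPa = 13.85
  50.48 GPa → 50.48
  40 GPa → 40
  8301 MPa = 8301e-3 GPa = 8.301
Sum: 14.96 + 13.85 + 50.48 + 40 + 8.301 = 127.591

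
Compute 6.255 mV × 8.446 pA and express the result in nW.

6.255e-3 × 8.446e-12 = 52.82973e-15 W

0.00005282973 nW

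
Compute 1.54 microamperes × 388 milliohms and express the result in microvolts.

0.59752 microvolts

1.54e-6 × 388e-3 = 597.52e-9 V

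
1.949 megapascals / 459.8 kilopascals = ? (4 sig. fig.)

4.239

(1.949 × 10^6) / (459.8 × 10^3) = 0.0042388 × 10^3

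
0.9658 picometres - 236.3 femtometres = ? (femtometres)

729.5 femtometres

In femtometres:
  0.9658 picometres = 0.9658 × 10^3 femtometres = 965.8
  236.3 femtometres → 236.3
Difference: 965.8 - 236.3 = 729.5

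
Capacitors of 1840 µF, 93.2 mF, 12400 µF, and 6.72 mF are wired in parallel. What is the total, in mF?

In mF:
  1840 µF = 1840 × 10^-3 mF = 1.84
  93.2 mF → 93.2
  12400 µF = 12400 × 10^-3 mF = 12.4
  6.72 mF → 6.72
Sum: 1.84 + 93.2 + 12.4 + 6.72 = 114.16

114.16 mF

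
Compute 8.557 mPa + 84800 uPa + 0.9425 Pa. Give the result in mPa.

1035.857 mPa

In mPa:
  8.557 mPa → 8.557
  84800 uPa = 84800 × 10⁻³ mPa = 84.8
  0.9425 Pa = 0.9425 × 10³ mPa = 942.5
Sum: 8.557 + 84.8 + 942.5 = 1035.857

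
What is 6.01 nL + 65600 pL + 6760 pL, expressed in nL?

78.37 nL

In nL:
  6.01 nL → 6.01
  65600 pL = 65600 × 10⁻³ nL = 65.6
  6760 pL = 6760 × 10⁻³ nL = 6.76
Sum: 6.01 + 65.6 + 6.76 = 78.37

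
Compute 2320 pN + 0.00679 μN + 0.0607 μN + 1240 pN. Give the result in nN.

In nN:
  2320 pN = 2320e-3 nN = 2.32
  0.00679 μN = 0.00679e3 nN = 6.79
  0.0607 μN = 0.0607e3 nN = 60.7
  1240 pN = 1240e-3 nN = 1.24
Sum: 2.32 + 6.79 + 60.7 + 1.24 = 71.05

71.05 nN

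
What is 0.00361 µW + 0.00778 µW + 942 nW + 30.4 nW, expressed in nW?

983.79 nW

In nW:
  0.00361 µW = 0.00361 × 10³ nW = 3.61
  0.00778 µW = 0.00778 × 10³ nW = 7.78
  942 nW → 942
  30.4 nW → 30.4
Sum: 3.61 + 7.78 + 942 + 30.4 = 983.79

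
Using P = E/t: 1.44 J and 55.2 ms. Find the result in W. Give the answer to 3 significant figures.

26.1 W

(1.44) / (55.2e-3) = 0.026087e3 W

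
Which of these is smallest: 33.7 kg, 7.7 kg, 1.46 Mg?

7.7 kg

33.7 kg = 33700 g
7.7 kg = 7700 g
1.46 Mg = 1460000 g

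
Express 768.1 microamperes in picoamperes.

768100000 picoamperes

micro = 1e-6, pico = 1e-12; factor is 1e6.
768.1 × 1e6 = 768100000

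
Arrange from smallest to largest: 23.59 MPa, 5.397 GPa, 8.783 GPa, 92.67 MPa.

23.59 MPa < 92.67 MPa < 5.397 GPa < 8.783 GPa

23.59 MPa = 23590000 Pa
5.397 GPa = 5397000000 Pa
8.783 GPa = 8783000000 Pa
92.67 MPa = 92670000 Pa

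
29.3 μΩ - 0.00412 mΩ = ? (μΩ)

In μΩ:
  29.3 μΩ → 29.3
  0.00412 mΩ = 0.00412 × 10^3 μΩ = 4.12
Difference: 29.3 - 4.12 = 25.18

25.18 μΩ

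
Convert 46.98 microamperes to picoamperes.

micro = 10^-6, pico = 10^-12; factor is 10^6.
46.98 × 10^6 = 46980000

46980000 picoamperes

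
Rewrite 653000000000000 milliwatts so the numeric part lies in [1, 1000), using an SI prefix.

653 gigawatts

= 653e9 watts; 1e9 is giga.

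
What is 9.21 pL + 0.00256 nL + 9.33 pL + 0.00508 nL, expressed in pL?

In pL:
  9.21 pL → 9.21
  0.00256 nL = 0.00256e3 pL = 2.56
  9.33 pL → 9.33
  0.00508 nL = 0.00508e3 pL = 5.08
Sum: 9.21 + 2.56 + 9.33 + 5.08 = 26.18

26.18 pL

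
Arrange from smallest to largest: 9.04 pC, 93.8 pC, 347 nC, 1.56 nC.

9.04 pC = 0.00000000000904 C
93.8 pC = 0.0000000000938 C
347 nC = 0.000000347 C
1.56 nC = 0.00000000156 C

9.04 pC < 93.8 pC < 1.56 nC < 347 nC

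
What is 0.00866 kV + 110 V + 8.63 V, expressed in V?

In V:
  0.00866 kV = 0.00866e3 V = 8.66
  110 V → 110
  8.63 V → 8.63
Sum: 8.66 + 110 + 8.63 = 127.29

127.29 V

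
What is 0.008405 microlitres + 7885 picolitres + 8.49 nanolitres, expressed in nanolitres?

In nanolitres:
  0.008405 microlitres = 0.008405e3 nanolitres = 8.405
  7885 picolitres = 7885e-3 nanolitres = 7.885
  8.49 nanolitres → 8.49
Sum: 8.405 + 7.885 + 8.49 = 24.78

24.78 nanolitres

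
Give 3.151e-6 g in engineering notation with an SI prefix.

3.151 µg

= 3.151e-6 g; 1e-6 is micro.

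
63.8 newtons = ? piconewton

(no prefix) = 10⁰, pico = 10⁻¹²; factor is 10¹².
63.8 × 10¹² = 63800000000000

63800000000000 piconewtons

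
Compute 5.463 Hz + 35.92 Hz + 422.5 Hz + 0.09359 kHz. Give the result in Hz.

557.473 Hz

In Hz:
  5.463 Hz → 5.463
  35.92 Hz → 35.92
  422.5 Hz → 422.5
  0.09359 kHz = 0.09359e3 Hz = 93.59
Sum: 5.463 + 35.92 + 422.5 + 93.59 = 557.473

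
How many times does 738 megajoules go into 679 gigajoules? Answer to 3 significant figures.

920

(679e9) / (738e6) = 0.9201e3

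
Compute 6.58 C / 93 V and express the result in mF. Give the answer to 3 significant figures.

70.8 mF

(6.58) / (93) = 0.070753 F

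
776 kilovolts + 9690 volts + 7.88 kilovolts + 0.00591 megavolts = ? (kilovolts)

799.48 kilovolts

In kilovolts:
  776 kilovolts → 776
  9690 volts = 9690e-3 kilovolts = 9.69
  7.88 kilovolts → 7.88
  0.00591 megavolts = 0.00591e3 kilovolts = 5.91
Sum: 776 + 9.69 + 7.88 + 5.91 = 799.48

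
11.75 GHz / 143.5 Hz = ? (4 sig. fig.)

(11.75 × 10⁹) / (143.5) = 0.081882 × 10⁹

81880000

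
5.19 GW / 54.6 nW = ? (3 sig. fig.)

95100000000000000

(5.19e9) / (54.6e-9) = 0.09505e18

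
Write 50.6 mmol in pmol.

milli = 10⁻³, pico = 10⁻¹²; factor is 10⁹.
50.6 × 10⁹ = 50600000000

50600000000 pmol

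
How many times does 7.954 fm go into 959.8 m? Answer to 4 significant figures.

(959.8) / (7.954 × 10⁻¹⁵) = 120.67 × 10¹⁵

120700000000000000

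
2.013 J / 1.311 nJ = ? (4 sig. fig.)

1535000000

(2.013) / (1.311e-9) = 1.5355e9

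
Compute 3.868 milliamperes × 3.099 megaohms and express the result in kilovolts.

3.868 × 10^-3 × 3.099 × 10^6 = 11.986932 × 10^3 V

11.986932 kilovolts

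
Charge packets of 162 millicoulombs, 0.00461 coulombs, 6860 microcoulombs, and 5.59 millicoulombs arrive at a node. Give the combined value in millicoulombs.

179.06 millicoulombs

In millicoulombs:
  162 millicoulombs → 162
  0.00461 coulombs = 0.00461 × 10^3 millicoulombs = 4.61
  6860 microcoulombs = 6860 × 10^-3 millicoulombs = 6.86
  5.59 millicoulombs → 5.59
Sum: 162 + 4.61 + 6.86 + 5.59 = 179.06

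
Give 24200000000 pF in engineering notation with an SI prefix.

= 24.2 × 10^-3 F; 10^-3 is milli.

24.2 mF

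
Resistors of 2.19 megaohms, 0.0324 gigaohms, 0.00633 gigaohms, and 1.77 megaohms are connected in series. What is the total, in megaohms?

42.69 megaohms

In megaohms:
  2.19 megaohms → 2.19
  0.0324 gigaohms = 0.0324 × 10³ megaohms = 32.4
  0.00633 gigaohms = 0.00633 × 10³ megaohms = 6.33
  1.77 megaohms → 1.77
Sum: 2.19 + 32.4 + 6.33 + 1.77 = 42.69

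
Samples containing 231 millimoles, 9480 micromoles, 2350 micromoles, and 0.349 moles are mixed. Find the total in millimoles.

591.83 millimoles

In millimoles:
  231 millimoles → 231
  9480 micromoles = 9480 × 10⁻³ millimoles = 9.48
  2350 micromoles = 2350 × 10⁻³ millimoles = 2.35
  0.349 moles = 0.349 × 10³ millimoles = 349
Sum: 231 + 9.48 + 2.35 + 349 = 591.83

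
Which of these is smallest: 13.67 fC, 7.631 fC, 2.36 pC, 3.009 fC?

13.67 fC = 0.00000000000001367 C
7.631 fC = 0.000000000000007631 C
2.36 pC = 0.00000000000236 C
3.009 fC = 0.000000000000003009 C

3.009 fC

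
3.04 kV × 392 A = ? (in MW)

3.04 × 10³ × 392 = 1191.68 × 10³ W

1.19168 MW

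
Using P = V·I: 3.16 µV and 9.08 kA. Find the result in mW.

28.6928 mW

3.16e-6 × 9.08e3 = 28.6928e-3 W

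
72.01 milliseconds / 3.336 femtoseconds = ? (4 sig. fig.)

(72.01e-3) / (3.336e-15) = 21.586e12

21590000000000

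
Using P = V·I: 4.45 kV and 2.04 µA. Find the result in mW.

9.078 mW

4.45 × 10³ × 2.04 × 10⁻⁶ = 9.078 × 10⁻³ W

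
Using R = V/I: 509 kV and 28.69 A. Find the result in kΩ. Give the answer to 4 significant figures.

(509 × 10³) / (28.69) = 17.7414 × 10³ Ω

17.74 kΩ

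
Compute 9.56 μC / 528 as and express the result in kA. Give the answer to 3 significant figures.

(9.56 × 10^-6) / (528 × 10^-18) = 0.018106 × 10^12 A

18100000 kA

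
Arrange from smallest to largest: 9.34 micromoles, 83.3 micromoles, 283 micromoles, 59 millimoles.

9.34 micromoles = 0.00000934 moles
83.3 micromoles = 0.0000833 moles
283 micromoles = 0.000283 moles
59 millimoles = 0.059 moles

9.34 micromoles < 83.3 micromoles < 283 micromoles < 59 millimoles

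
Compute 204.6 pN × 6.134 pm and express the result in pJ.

204.6e-12 × 6.134e-12 = 1255.0164e-24 J

0.0000000012550164 pJ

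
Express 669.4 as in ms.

0.0000000000006694 ms

atto = 10^-18, milli = 10^-3; factor is 10^-15.
669.4 × 10^-15 = 0.0000000000006694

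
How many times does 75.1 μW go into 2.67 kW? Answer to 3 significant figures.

(2.67 × 10^3) / (75.1 × 10^-6) = 0.03555 × 10^9

35600000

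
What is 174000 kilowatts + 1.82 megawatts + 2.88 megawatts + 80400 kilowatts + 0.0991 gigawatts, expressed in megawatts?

358.2 megawatts

In megawatts:
  174000 kilowatts = 174000e-3 megawatts = 174
  1.82 megawatts → 1.82
  2.88 megawatts → 2.88
  80400 kilowatts = 80400e-3 megawatts = 80.4
  0.0991 gigawatts = 0.0991e3 megawatts = 99.1
Sum: 174 + 1.82 + 2.88 + 80.4 + 99.1 = 358.2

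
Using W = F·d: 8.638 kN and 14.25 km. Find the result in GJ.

8.638 × 10^3 × 14.25 × 10^3 = 123.0915 × 10^6 J

0.1230915 GJ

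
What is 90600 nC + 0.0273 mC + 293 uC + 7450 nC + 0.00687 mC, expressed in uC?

In uC:
  90600 nC = 90600e-3 uC = 90.6
  0.0273 mC = 0.0273e3 uC = 27.3
  293 uC → 293
  7450 nC = 7450e-3 uC = 7.45
  0.00687 mC = 0.00687e3 uC = 6.87
Sum: 90.6 + 27.3 + 293 + 7.45 + 6.87 = 425.22

425.22 uC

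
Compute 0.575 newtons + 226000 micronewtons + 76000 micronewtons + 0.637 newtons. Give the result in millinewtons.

In millinewtons:
  0.575 newtons = 0.575 × 10^3 millinewtons = 575
  226000 micronewtons = 226000 × 10^-3 millinewtons = 226
  76000 micronewtons = 76000 × 10^-3 millinewtons = 76
  0.637 newtons = 0.637 × 10^3 millinewtons = 637
Sum: 575 + 226 + 76 + 637 = 1514

1514 millinewtons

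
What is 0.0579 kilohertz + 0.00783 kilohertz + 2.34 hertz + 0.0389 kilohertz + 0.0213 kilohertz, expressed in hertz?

In hertz:
  0.0579 kilohertz = 0.0579 × 10³ hertz = 57.9
  0.00783 kilohertz = 0.00783 × 10³ hertz = 7.83
  2.34 hertz → 2.34
  0.0389 kilohertz = 0.0389 × 10³ hertz = 38.9
  0.0213 kilohertz = 0.0213 × 10³ hertz = 21.3
Sum: 57.9 + 7.83 + 2.34 + 38.9 + 21.3 = 128.27

128.27 hertz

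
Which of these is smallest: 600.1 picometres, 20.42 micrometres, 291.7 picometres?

291.7 picometres

600.1 picometres = 0.0000000006001 metres
20.42 micrometres = 0.00002042 metres
291.7 picometres = 0.0000000002917 metres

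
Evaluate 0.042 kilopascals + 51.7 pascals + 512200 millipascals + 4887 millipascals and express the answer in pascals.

In pascals:
  0.042 kilopascals = 0.042 × 10³ pascals = 42
  51.7 pascals → 51.7
  512200 millipascals = 512200 × 10⁻³ pascals = 512.2
  4887 millipascals = 4887 × 10⁻³ pascals = 4.887
Sum: 42 + 51.7 + 512.2 + 4.887 = 610.787

610.787 pascals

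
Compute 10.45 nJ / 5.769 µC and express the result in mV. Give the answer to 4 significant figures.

(10.45 × 10⁻⁹) / (5.769 × 10⁻⁶) = 1.81141 × 10⁻³ V

1.811 mV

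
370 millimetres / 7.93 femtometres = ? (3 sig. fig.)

(370e-3) / (7.93e-15) = 46.66e12

46700000000000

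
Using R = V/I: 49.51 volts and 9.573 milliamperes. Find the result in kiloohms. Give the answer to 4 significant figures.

5.172 kiloohms

(49.51) / (9.573e-3) = 5.17184e3 Ω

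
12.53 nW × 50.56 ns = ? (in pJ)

0.0006335168 pJ

12.53 × 10^-9 × 50.56 × 10^-9 = 633.5168 × 10^-18 J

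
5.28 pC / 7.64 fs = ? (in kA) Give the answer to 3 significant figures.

0.691 kA

(5.28 × 10⁻¹²) / (7.64 × 10⁻¹⁵) = 0.6911 × 10³ A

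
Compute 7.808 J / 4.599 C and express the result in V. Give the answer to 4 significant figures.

1.698 V

(7.808) / (4.599) = 1.69776 V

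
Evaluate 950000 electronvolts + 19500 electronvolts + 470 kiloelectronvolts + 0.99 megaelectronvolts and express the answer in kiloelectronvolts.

In kiloelectronvolts:
  950000 electronvolts = 950000 × 10^-3 kiloelectronvolts = 950
  19500 electronvolts = 19500 × 10^-3 kiloelectronvolts = 19.5
  470 kiloelectronvolts → 470
  0.99 megaelectronvolts = 0.99 × 10^3 kiloelectronvolts = 990
Sum: 950 + 19.5 + 470 + 990 = 2429.5

2429.5 kiloelectronvolts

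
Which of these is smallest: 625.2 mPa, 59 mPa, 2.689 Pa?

59 mPa

625.2 mPa = 0.6252 Pa
59 mPa = 0.059 Pa
2.689 Pa = 2.689 Pa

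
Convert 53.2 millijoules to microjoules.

milli = 10⁻³, micro = 10⁻⁶; factor is 10³.
53.2 × 10³ = 53200

53200 microjoules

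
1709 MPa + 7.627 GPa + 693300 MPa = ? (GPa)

In GPa:
  1709 MPa = 1709 × 10⁻³ GPa = 1.709
  7.627 GPa → 7.627
  693300 MPa = 693300 × 10⁻³ GPa = 693.3
Sum: 1.709 + 7.627 + 693.3 = 702.636

702.636 GPa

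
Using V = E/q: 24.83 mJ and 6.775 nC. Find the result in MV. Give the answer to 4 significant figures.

3.665 MV

(24.83 × 10^-3) / (6.775 × 10^-9) = 3.66494 × 10^6 V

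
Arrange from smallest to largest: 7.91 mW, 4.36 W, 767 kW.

7.91 mW = 0.00791 W
4.36 W = 4.36 W
767 kW = 767000 W

7.91 mW < 4.36 W < 767 kW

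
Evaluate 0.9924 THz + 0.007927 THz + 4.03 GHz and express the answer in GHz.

1004.357 GHz

In GHz:
  0.9924 THz = 0.9924 × 10^3 GHz = 992.4
  0.007927 THz = 0.007927 × 10^3 GHz = 7.927
  4.03 GHz → 4.03
Sum: 992.4 + 7.927 + 4.03 = 1004.357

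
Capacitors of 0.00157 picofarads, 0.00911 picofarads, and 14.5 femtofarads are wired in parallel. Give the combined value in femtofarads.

In femtofarads:
  0.00157 picofarads = 0.00157e3 femtofarads = 1.57
  0.00911 picofarads = 0.00911e3 femtofarads = 9.11
  14.5 femtofarads → 14.5
Sum: 1.57 + 9.11 + 14.5 = 25.18

25.18 femtofarads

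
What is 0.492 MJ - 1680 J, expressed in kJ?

In kJ:
  0.492 MJ = 0.492 × 10³ kJ = 492
  1680 J = 1680 × 10⁻³ kJ = 1.68
Difference: 492 - 1.68 = 490.32

490.32 kJ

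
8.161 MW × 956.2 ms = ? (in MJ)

7.8035482 MJ

8.161e6 × 956.2e-3 = 7803.5482e3 J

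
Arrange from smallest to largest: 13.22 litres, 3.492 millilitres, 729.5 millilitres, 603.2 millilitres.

13.22 litres = 13.22 litres
3.492 millilitres = 0.003492 litres
729.5 millilitres = 0.7295 litres
603.2 millilitres = 0.6032 litres

3.492 millilitres < 603.2 millilitres < 729.5 millilitres < 13.22 litres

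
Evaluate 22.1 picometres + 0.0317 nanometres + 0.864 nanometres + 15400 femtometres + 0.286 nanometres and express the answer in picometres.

In picometres:
  22.1 picometres → 22.1
  0.0317 nanometres = 0.0317 × 10^3 picometres = 31.7
  0.864 nanometres = 0.864 × 10^3 picometres = 864
  15400 femtometres = 15400 × 10^-3 picometres = 15.4
  0.286 nanometres = 0.286 × 10^3 picometres = 286
Sum: 22.1 + 31.7 + 864 + 15.4 + 286 = 1219.2

1219.2 picometres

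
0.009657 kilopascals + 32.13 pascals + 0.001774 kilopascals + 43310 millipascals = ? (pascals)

In pascals:
  0.009657 kilopascals = 0.009657 × 10^3 pascals = 9.657
  32.13 pascals → 32.13
  0.001774 kilopascals = 0.001774 × 10^3 pascals = 1.774
  43310 millipascals = 43310 × 10^-3 pascals = 43.31
Sum: 9.657 + 32.13 + 1.774 + 43.31 = 86.871

86.871 pascals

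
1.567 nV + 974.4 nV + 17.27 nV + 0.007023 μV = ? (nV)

In nV:
  1.567 nV → 1.567
  974.4 nV → 974.4
  17.27 nV → 17.27
  0.007023 μV = 0.007023e3 nV = 7.023
Sum: 1.567 + 974.4 + 17.27 + 7.023 = 1000.26

1000.26 nV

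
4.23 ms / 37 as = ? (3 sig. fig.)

114000000000000

(4.23e-3) / (37e-18) = 0.1143e15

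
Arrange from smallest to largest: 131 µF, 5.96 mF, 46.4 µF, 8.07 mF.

131 µF = 0.000131 F
5.96 mF = 0.00596 F
46.4 µF = 0.0000464 F
8.07 mF = 0.00807 F

46.4 µF < 131 µF < 5.96 mF < 8.07 mF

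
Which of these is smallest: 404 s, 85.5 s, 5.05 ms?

404 s = 404 s
85.5 s = 85.5 s
5.05 ms = 0.00505 s

5.05 ms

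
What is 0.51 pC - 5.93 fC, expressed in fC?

504.07 fC

In fC:
  0.51 pC = 0.51 × 10³ fC = 510
  5.93 fC → 5.93
Difference: 510 - 5.93 = 504.07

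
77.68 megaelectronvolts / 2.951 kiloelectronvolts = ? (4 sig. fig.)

26320

(77.68e6) / (2.951e3) = 26.323e3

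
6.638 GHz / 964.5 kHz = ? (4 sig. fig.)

6882

(6.638e9) / (964.5e3) = 0.0068823e6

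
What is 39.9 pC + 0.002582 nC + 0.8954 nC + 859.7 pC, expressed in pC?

In pC:
  39.9 pC → 39.9
  0.002582 nC = 0.002582e3 pC = 2.582
  0.8954 nC = 0.8954e3 pC = 895.4
  859.7 pC → 859.7
Sum: 39.9 + 2.582 + 895.4 + 859.7 = 1797.582

1797.582 pC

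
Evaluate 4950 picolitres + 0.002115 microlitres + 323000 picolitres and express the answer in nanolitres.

In nanolitres:
  4950 picolitres = 4950 × 10^-3 nanolitres = 4.95
  0.002115 microlitres = 0.002115 × 10^3 nanolitres = 2.115
  323000 picolitres = 323000 × 10^-3 nanolitres = 323
Sum: 4.95 + 2.115 + 323 = 330.065

330.065 nanolitres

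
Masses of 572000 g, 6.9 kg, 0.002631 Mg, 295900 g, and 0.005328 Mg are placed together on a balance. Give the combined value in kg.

882.759 kg

In kg:
  572000 g = 572000 × 10⁻³ kg = 572
  6.9 kg → 6.9
  0.002631 Mg = 0.002631 × 10³ kg = 2.631
  295900 g = 295900 × 10⁻³ kg = 295.9
  0.005328 Mg = 0.005328 × 10³ kg = 5.328
Sum: 572 + 6.9 + 2.631 + 295.9 + 5.328 = 882.759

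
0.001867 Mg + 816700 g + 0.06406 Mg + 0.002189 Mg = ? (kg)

884.816 kg

In kg:
  0.001867 Mg = 0.001867 × 10^3 kg = 1.867
  816700 g = 816700 × 10^-3 kg = 816.7
  0.06406 Mg = 0.06406 × 10^3 kg = 64.06
  0.002189 Mg = 0.002189 × 10^3 kg = 2.189
Sum: 1.867 + 816.7 + 64.06 + 2.189 = 884.816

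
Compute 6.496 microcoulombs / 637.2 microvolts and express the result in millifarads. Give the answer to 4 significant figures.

10.19 millifarads

(6.496e-6) / (637.2e-6) = 0.0101946 F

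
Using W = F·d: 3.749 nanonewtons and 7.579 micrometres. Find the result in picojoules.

3.749 × 10⁻⁹ × 7.579 × 10⁻⁶ = 28.413671 × 10⁻¹⁵ J

0.028413671 picojoules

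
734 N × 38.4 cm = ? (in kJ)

734 × 38.4e-2 = 28185.6e-2 J

0.281856 kJ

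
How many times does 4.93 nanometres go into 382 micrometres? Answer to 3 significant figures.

77500

(382e-6) / (4.93e-9) = 77.48e3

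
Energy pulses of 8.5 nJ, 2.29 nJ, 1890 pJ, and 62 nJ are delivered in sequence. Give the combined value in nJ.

In nJ:
  8.5 nJ → 8.5
  2.29 nJ → 2.29
  1890 pJ = 1890 × 10^-3 nJ = 1.89
  62 nJ → 62
Sum: 8.5 + 2.29 + 1.89 + 62 = 74.68

74.68 nJ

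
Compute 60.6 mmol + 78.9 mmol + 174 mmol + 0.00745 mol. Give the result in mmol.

320.95 mmol

In mmol:
  60.6 mmol → 60.6
  78.9 mmol → 78.9
  174 mmol → 174
  0.00745 mol = 0.00745 × 10^3 mmol = 7.45
Sum: 60.6 + 78.9 + 174 + 7.45 = 320.95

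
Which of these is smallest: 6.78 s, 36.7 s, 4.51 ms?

4.51 ms

6.78 s = 6.78 s
36.7 s = 36.7 s
4.51 ms = 0.00451 s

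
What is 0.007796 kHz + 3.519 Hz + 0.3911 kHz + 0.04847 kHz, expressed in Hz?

450.885 Hz

In Hz:
  0.007796 kHz = 0.007796 × 10³ Hz = 7.796
  3.519 Hz → 3.519
  0.3911 kHz = 0.3911 × 10³ Hz = 391.1
  0.04847 kHz = 0.04847 × 10³ Hz = 48.47
Sum: 7.796 + 3.519 + 391.1 + 48.47 = 450.885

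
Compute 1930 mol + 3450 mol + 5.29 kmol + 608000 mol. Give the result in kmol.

618.67 kmol

In kmol:
  1930 mol = 1930 × 10⁻³ kmol = 1.93
  3450 mol = 3450 × 10⁻³ kmol = 3.45
  5.29 kmol → 5.29
  608000 mol = 608000 × 10⁻³ kmol = 608
Sum: 1.93 + 3.45 + 5.29 + 608 = 618.67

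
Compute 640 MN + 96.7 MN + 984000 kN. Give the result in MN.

In MN:
  640 MN → 640
  96.7 MN → 96.7
  984000 kN = 984000 × 10⁻³ MN = 984
Sum: 640 + 96.7 + 984 = 1720.7

1720.7 MN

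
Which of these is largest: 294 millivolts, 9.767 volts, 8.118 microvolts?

294 millivolts = 0.294 volts
9.767 volts = 9.767 volts
8.118 microvolts = 0.000008118 volts

9.767 volts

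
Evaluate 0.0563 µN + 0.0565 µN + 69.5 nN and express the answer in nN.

In nN:
  0.0563 µN = 0.0563e3 nN = 56.3
  0.0565 µN = 0.0565e3 nN = 56.5
  69.5 nN → 69.5
Sum: 56.3 + 56.5 + 69.5 = 182.3

182.3 nN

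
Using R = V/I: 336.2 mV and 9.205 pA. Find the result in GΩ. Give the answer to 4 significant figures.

(336.2e-3) / (9.205e-12) = 36.5236e9 Ω

36.52 GΩ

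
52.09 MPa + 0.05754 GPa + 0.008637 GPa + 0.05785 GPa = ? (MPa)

In MPa:
  52.09 MPa → 52.09
  0.05754 GPa = 0.05754 × 10³ MPa = 57.54
  0.008637 GPa = 0.008637 × 10³ MPa = 8.637
  0.05785 GPa = 0.05785 × 10³ MPa = 57.85
Sum: 52.09 + 57.54 + 8.637 + 57.85 = 176.117

176.117 MPa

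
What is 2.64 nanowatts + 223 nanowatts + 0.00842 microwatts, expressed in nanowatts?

In nanowatts:
  2.64 nanowatts → 2.64
  223 nanowatts → 223
  0.00842 microwatts = 0.00842e3 nanowatts = 8.42
Sum: 2.64 + 223 + 8.42 = 234.06

234.06 nanowatts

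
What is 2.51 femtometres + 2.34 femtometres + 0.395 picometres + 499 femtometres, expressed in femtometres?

898.85 femtometres

In femtometres:
  2.51 femtometres → 2.51
  2.34 femtometres → 2.34
  0.395 picometres = 0.395e3 femtometres = 395
  499 femtometres → 499
Sum: 2.51 + 2.34 + 395 + 499 = 898.85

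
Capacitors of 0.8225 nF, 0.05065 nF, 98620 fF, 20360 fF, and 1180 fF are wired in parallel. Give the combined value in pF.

993.31 pF

In pF:
  0.8225 nF = 0.8225 × 10^3 pF = 822.5
  0.05065 nF = 0.05065 × 10^3 pF = 50.65
  98620 fF = 98620 × 10^-3 pF = 98.62
  20360 fF = 20360 × 10^-3 pF = 20.36
  1180 fF = 1180 × 10^-3 pF = 1.18
Sum: 822.5 + 50.65 + 98.62 + 20.36 + 1.18 = 993.31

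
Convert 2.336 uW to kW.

0.000000002336 kW

micro = 10^-6, kilo = 10^3; factor is 10^-9.
2.336 × 10^-9 = 0.000000002336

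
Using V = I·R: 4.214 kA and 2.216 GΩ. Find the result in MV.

4.214e3 × 2.216e9 = 9.338224e12 V

9338224 MV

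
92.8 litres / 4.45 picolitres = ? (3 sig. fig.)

(92.8) / (4.45 × 10^-12) = 20.85 × 10^12

20900000000000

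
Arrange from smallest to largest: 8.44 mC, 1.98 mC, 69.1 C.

8.44 mC = 0.00844 C
1.98 mC = 0.00198 C
69.1 C = 69.1 C

1.98 mC < 8.44 mC < 69.1 C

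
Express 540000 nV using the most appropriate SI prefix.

= 540e-6 V; 1e-6 is micro.

540 μV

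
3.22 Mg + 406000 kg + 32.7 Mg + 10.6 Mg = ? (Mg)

452.52 Mg

In Mg:
  3.22 Mg → 3.22
  406000 kg = 406000 × 10⁻³ Mg = 406
  32.7 Mg → 32.7
  10.6 Mg → 10.6
Sum: 3.22 + 406 + 32.7 + 10.6 = 452.52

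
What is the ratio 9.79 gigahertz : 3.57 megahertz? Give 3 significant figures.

(9.79 × 10⁹) / (3.57 × 10⁶) = 2.742 × 10³

2740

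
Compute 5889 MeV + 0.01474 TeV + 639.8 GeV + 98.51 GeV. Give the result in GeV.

758.939 GeV

In GeV:
  5889 MeV = 5889 × 10^-3 GeV = 5.889
  0.01474 TeV = 0.01474 × 10^3 GeV = 14.74
  639.8 GeV → 639.8
  98.51 GeV → 98.51
Sum: 5.889 + 14.74 + 639.8 + 98.51 = 758.939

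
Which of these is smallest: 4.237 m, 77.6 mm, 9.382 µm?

9.382 µm

4.237 m = 4.237 m
77.6 mm = 0.0776 m
9.382 µm = 0.000009382 m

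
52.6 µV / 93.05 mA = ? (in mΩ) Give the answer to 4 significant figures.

(52.6e-6) / (93.05e-3) = 0.565287e-3 Ω

0.5653 mΩ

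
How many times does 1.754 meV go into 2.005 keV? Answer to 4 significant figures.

(2.005 × 10^3) / (1.754 × 10^-3) = 1.1431 × 10^6

1143000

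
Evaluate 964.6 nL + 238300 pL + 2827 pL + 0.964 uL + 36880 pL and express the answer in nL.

2206.607 nL

In nL:
  964.6 nL → 964.6
  238300 pL = 238300e-3 nL = 238.3
  2827 pL = 2827e-3 nL = 2.827
  0.964 uL = 0.964e3 nL = 964
  36880 pL = 36880e-3 nL = 36.88
Sum: 964.6 + 238.3 + 2.827 + 964 + 36.88 = 2206.607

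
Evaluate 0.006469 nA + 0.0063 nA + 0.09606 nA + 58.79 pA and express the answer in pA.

In pA:
  0.006469 nA = 0.006469 × 10^3 pA = 6.469
  0.0063 nA = 0.0063 × 10^3 pA = 6.3
  0.09606 nA = 0.09606 × 10^3 pA = 96.06
  58.79 pA → 58.79
Sum: 6.469 + 6.3 + 96.06 + 58.79 = 167.619

167.619 pA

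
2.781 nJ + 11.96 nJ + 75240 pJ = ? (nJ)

89.981 nJ

In nJ:
  2.781 nJ → 2.781
  11.96 nJ → 11.96
  75240 pJ = 75240 × 10^-3 nJ = 75.24
Sum: 2.781 + 11.96 + 75.24 = 89.981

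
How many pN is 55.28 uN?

micro = 10^-6, pico = 10^-12; factor is 10^6.
55.28 × 10^6 = 55280000

55280000 pN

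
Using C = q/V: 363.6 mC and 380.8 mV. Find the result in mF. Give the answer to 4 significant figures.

(363.6 × 10^-3) / (380.8 × 10^-3) = 0.954832 F

954.8 mF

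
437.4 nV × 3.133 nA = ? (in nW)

437.4 × 10⁻⁹ × 3.133 × 10⁻⁹ = 1370.3742 × 10⁻¹⁸ W

0.0000013703742 nW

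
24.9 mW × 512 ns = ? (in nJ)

24.9 × 10^-3 × 512 × 10^-9 = 12748.8 × 10^-12 J

12.7488 nJ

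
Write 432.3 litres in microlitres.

(no prefix) = 1e0, micro = 1e-6; factor is 1e6.
432.3 × 1e6 = 432300000

432300000 microlitres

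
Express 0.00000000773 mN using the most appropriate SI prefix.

7.73 pN

= 7.73 × 10⁻¹² N; 10⁻¹² is pico.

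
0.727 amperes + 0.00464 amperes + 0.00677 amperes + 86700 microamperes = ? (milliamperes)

825.11 milliamperes

In milliamperes:
  0.727 amperes = 0.727e3 milliamperes = 727
  0.00464 amperes = 0.00464e3 milliamperes = 4.64
  0.00677 amperes = 0.00677e3 milliamperes = 6.77
  86700 microamperes = 86700e-3 milliamperes = 86.7
Sum: 727 + 4.64 + 6.77 + 86.7 = 825.11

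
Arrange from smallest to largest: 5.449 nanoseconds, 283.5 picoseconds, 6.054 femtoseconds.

5.449 nanoseconds = 0.000000005449 seconds
283.5 picoseconds = 0.0000000002835 seconds
6.054 femtoseconds = 0.000000000000006054 seconds

6.054 femtoseconds < 283.5 picoseconds < 5.449 nanoseconds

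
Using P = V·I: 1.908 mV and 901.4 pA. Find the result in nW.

1.908 × 10⁻³ × 901.4 × 10⁻¹² = 1719.8712 × 10⁻¹⁵ W

0.0017198712 nW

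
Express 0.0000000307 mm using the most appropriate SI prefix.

= 30.7 × 10⁻¹² m; 10⁻¹² is pico.

30.7 pm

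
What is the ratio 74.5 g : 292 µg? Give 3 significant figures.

255000

(74.5) / (292 × 10⁻⁶) = 0.2551 × 10⁶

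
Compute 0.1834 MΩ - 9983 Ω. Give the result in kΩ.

In kΩ:
  0.1834 MΩ = 0.1834 × 10³ kΩ = 183.4
  9983 Ω = 9983 × 10⁻³ kΩ = 9.983
Difference: 183.4 - 9.983 = 173.417

173.417 kΩ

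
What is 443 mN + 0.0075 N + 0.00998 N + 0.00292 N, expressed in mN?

In mN:
  443 mN → 443
  0.0075 N = 0.0075 × 10³ mN = 7.5
  0.00998 N = 0.00998 × 10³ mN = 9.98
  0.00292 N = 0.00292 × 10³ mN = 2.92
Sum: 443 + 7.5 + 9.98 + 2.92 = 463.4

463.4 mN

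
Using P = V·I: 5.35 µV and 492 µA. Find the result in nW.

5.35 × 10^-6 × 492 × 10^-6 = 2632.2 × 10^-12 W

2.6322 nW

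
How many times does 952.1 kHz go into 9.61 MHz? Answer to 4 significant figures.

(9.61 × 10^6) / (952.1 × 10^3) = 0.010093 × 10^3

10.09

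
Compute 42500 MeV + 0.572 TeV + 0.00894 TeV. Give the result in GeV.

623.44 GeV

In GeV:
  42500 MeV = 42500 × 10^-3 GeV = 42.5
  0.572 TeV = 0.572 × 10^3 GeV = 572
  0.00894 TeV = 0.00894 × 10^3 GeV = 8.94
Sum: 42.5 + 572 + 8.94 = 623.44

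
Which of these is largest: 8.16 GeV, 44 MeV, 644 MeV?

8.16 GeV

8.16 GeV = 8160000000 eV
44 MeV = 44000000 eV
644 MeV = 644000000 eV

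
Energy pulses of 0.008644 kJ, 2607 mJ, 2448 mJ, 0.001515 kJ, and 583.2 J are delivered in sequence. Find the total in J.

In J:
  0.008644 kJ = 0.008644 × 10³ J = 8.644
  2607 mJ = 2607 × 10⁻³ J = 2.607
  2448 mJ = 2448 × 10⁻³ J = 2.448
  0.001515 kJ = 0.001515 × 10³ J = 1.515
  583.2 J → 583.2
Sum: 8.644 + 2.607 + 2.448 + 1.515 + 583.2 = 598.414

598.414 J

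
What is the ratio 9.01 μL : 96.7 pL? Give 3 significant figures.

(9.01 × 10^-6) / (96.7 × 10^-12) = 0.09317 × 10^6

93200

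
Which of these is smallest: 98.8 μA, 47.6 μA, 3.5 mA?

47.6 μA

98.8 μA = 0.0000988 A
47.6 μA = 0.0000476 A
3.5 mA = 0.0035 A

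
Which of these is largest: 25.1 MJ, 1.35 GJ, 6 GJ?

25.1 MJ = 25100000 J
1.35 GJ = 1350000000 J
6 GJ = 6000000000 J

6 GJ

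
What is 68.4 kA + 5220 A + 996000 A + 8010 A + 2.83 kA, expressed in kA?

In kA:
  68.4 kA → 68.4
  5220 A = 5220 × 10^-3 kA = 5.22
  996000 A = 996000 × 10^-3 kA = 996
  8010 A = 8010 × 10^-3 kA = 8.01
  2.83 kA → 2.83
Sum: 68.4 + 5.22 + 996 + 8.01 + 2.83 = 1080.46

1080.46 kA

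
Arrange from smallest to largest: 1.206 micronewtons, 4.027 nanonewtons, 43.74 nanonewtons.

1.206 micronewtons = 0.000001206 newtons
4.027 nanonewtons = 0.000000004027 newtons
43.74 nanonewtons = 0.00000004374 newtons

4.027 nanonewtons < 43.74 nanonewtons < 1.206 micronewtons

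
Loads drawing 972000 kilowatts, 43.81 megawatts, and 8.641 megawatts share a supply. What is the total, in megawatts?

1024.451 megawatts

In megawatts:
  972000 kilowatts = 972000 × 10^-3 megawatts = 972
  43.81 megawatts → 43.81
  8.641 megawatts → 8.641
Sum: 972 + 43.81 + 8.641 = 1024.451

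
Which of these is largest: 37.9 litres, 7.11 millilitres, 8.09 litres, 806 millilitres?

37.9 litres

37.9 litres = 37.9 litres
7.11 millilitres = 0.00711 litres
8.09 litres = 8.09 litres
806 millilitres = 0.806 litres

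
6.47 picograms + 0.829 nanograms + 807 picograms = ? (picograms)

In picograms:
  6.47 picograms → 6.47
  0.829 nanograms = 0.829 × 10³ picograms = 829
  807 picograms → 807
Sum: 6.47 + 829 + 807 = 1642.47

1642.47 picograms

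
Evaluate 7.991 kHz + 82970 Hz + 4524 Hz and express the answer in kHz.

In kHz:
  7.991 kHz → 7.991
  82970 Hz = 82970 × 10⁻³ kHz = 82.97
  4524 Hz = 4524 × 10⁻³ kHz = 4.524
Sum: 7.991 + 82.97 + 4.524 = 95.485

95.485 kHz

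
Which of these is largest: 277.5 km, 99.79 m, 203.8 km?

277.5 km = 277500 m
99.79 m = 99.79 m
203.8 km = 203800 m

277.5 km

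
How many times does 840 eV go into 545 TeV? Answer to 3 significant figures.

(545 × 10^12) / (840) = 0.6488 × 10^12

649000000000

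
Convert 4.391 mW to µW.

4391 µW

milli = 1e-3, micro = 1e-6; factor is 1e3.
4.391 × 1e3 = 4391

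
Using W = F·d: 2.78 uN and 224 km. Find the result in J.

0.62272 J

2.78 × 10⁻⁶ × 224 × 10³ = 622.72 × 10⁻³ J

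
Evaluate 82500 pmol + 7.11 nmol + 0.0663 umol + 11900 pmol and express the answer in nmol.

In nmol:
  82500 pmol = 82500e-3 nmol = 82.5
  7.11 nmol → 7.11
  0.0663 umol = 0.0663e3 nmol = 66.3
  11900 pmol = 11900e-3 nmol = 11.9
Sum: 82.5 + 7.11 + 66.3 + 11.9 = 167.81

167.81 nmol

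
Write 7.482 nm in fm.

7482000 fm

nano = 10^-9, femto = 10^-15; factor is 10^6.
7.482 × 10^6 = 7482000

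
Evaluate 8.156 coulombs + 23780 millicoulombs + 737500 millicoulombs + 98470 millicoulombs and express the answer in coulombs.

867.906 coulombs

In coulombs:
  8.156 coulombs → 8.156
  23780 millicoulombs = 23780e-3 coulombs = 23.78
  737500 millicoulombs = 737500e-3 coulombs = 737.5
  98470 millicoulombs = 98470e-3 coulombs = 98.47
Sum: 8.156 + 23.78 + 737.5 + 98.47 = 867.906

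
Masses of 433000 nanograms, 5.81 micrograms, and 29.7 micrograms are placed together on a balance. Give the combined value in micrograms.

468.51 micrograms

In micrograms:
  433000 nanograms = 433000 × 10^-3 micrograms = 433
  5.81 micrograms → 5.81
  29.7 micrograms → 29.7
Sum: 433 + 5.81 + 29.7 = 468.51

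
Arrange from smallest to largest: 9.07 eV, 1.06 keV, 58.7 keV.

9.07 eV = 9.07 eV
1.06 keV = 1060 eV
58.7 keV = 58700 eV

9.07 eV < 1.06 keV < 58.7 keV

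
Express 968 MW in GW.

mega = 1e6, giga = 1e9; factor is 1e-3.
968 × 1e-3 = 0.968

0.968 GW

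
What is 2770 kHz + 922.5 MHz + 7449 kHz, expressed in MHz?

In MHz:
  2770 kHz = 2770e-3 MHz = 2.77
  922.5 MHz → 922.5
  7449 kHz = 7449e-3 MHz = 7.449
Sum: 2.77 + 922.5 + 7.449 = 932.719

932.719 MHz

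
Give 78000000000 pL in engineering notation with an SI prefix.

78 mL

= 78e-3 L; 1e-3 is milli.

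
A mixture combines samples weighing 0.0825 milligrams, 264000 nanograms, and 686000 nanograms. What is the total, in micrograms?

1032.5 micrograms

In micrograms:
  0.0825 milligrams = 0.0825e3 micrograms = 82.5
  264000 nanograms = 264000e-3 micrograms = 264
  686000 nanograms = 686000e-3 micrograms = 686
Sum: 82.5 + 264 + 686 = 1032.5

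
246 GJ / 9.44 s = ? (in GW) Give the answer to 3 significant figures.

(246 × 10⁹) / (9.44) = 26.059 × 10⁹ W

26.1 GW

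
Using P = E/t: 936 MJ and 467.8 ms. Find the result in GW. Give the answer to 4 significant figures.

(936 × 10⁶) / (467.8 × 10⁻³) = 2.00086 × 10⁹ W

2.001 GW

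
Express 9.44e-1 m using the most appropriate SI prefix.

944 mm

= 944e-3 m; 1e-3 is milli.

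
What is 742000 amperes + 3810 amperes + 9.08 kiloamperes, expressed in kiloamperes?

754.89 kiloamperes

In kiloamperes:
  742000 amperes = 742000 × 10⁻³ kiloamperes = 742
  3810 amperes = 3810 × 10⁻³ kiloamperes = 3.81
  9.08 kiloamperes → 9.08
Sum: 742 + 3.81 + 9.08 = 754.89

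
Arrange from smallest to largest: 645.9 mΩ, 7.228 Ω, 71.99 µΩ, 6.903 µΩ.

6.903 µΩ < 71.99 µΩ < 645.9 mΩ < 7.228 Ω

645.9 mΩ = 0.6459 Ω
7.228 Ω = 7.228 Ω
71.99 µΩ = 0.00007199 Ω
6.903 µΩ = 0.000006903 Ω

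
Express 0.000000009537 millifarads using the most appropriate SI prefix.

9.537 picofarads

= 9.537e-12 farads; 1e-12 is pico.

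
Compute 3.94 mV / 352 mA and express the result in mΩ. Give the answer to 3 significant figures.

(3.94 × 10⁻³) / (352 × 10⁻³) = 0.011193 Ω

11.2 mΩ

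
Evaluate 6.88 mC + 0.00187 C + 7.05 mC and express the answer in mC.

15.8 mC

In mC:
  6.88 mC → 6.88
  0.00187 C = 0.00187e3 mC = 1.87
  7.05 mC → 7.05
Sum: 6.88 + 1.87 + 7.05 = 15.8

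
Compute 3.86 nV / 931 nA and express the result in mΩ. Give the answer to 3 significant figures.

(3.86 × 10⁻⁹) / (931 × 10⁻⁹) = 0.0041461 Ω

4.15 mΩ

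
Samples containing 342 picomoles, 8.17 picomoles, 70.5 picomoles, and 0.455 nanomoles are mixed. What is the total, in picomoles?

875.67 picomoles

In picomoles:
  342 picomoles → 342
  8.17 picomoles → 8.17
  70.5 picomoles → 70.5
  0.455 nanomoles = 0.455e3 picomoles = 455
Sum: 342 + 8.17 + 70.5 + 455 = 875.67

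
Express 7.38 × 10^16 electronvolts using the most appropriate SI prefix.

73.8 petaelectronvolts

= 73.8 × 10^15 electronvolts; 10^15 is peta.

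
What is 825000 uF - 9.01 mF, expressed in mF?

In mF:
  825000 uF = 825000 × 10^-3 mF = 825
  9.01 mF → 9.01
Difference: 825 - 9.01 = 815.99

815.99 mF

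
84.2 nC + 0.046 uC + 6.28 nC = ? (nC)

136.48 nC

In nC:
  84.2 nC → 84.2
  0.046 uC = 0.046 × 10^3 nC = 46
  6.28 nC → 6.28
Sum: 84.2 + 46 + 6.28 = 136.48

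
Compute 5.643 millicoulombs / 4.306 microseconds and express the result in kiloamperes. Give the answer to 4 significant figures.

1.310 kiloamperes

(5.643e-3) / (4.306e-6) = 1.3105e3 A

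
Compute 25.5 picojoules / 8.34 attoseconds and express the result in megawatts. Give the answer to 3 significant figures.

3.06 megawatts

(25.5e-12) / (8.34e-18) = 3.0576e6 W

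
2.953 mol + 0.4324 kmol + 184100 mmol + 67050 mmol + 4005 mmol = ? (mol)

In mol:
  2.953 mol → 2.953
  0.4324 kmol = 0.4324e3 mol = 432.4
  184100 mmol = 184100e-3 mol = 184.1
  67050 mmol = 67050e-3 mol = 67.05
  4005 mmol = 4005e-3 mol = 4.005
Sum: 2.953 + 432.4 + 184.1 + 67.05 + 4.005 = 690.508

690.508 mol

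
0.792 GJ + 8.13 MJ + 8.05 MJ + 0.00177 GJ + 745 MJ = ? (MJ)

1554.95 MJ

In MJ:
  0.792 GJ = 0.792e3 MJ = 792
  8.13 MJ → 8.13
  8.05 MJ → 8.05
  0.00177 GJ = 0.00177e3 MJ = 1.77
  745 MJ → 745
Sum: 792 + 8.13 + 8.05 + 1.77 + 745 = 1554.95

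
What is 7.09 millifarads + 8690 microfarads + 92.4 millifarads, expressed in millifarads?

In millifarads:
  7.09 millifarads → 7.09
  8690 microfarads = 8690 × 10^-3 millifarads = 8.69
  92.4 millifarads → 92.4
Sum: 7.09 + 8.69 + 92.4 = 108.18

108.18 millifarads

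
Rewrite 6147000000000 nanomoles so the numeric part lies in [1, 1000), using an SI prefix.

6.147 kilomoles

= 6.147 × 10³ moles; 10³ is kilo.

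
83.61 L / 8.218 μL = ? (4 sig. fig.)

(83.61) / (8.218e-6) = 10.174e6

10170000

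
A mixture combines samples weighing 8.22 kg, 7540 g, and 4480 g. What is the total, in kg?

In kg:
  8.22 kg → 8.22
  7540 g = 7540e-3 kg = 7.54
  4480 g = 4480e-3 kg = 4.48
Sum: 8.22 + 7.54 + 4.48 = 20.24

20.24 kg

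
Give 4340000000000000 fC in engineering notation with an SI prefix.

= 4.34 C; mantissa already in [1, 1000).

4.34 C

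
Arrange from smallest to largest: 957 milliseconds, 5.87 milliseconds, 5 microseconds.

957 milliseconds = 0.957 seconds
5.87 milliseconds = 0.00587 seconds
5 microseconds = 0.000005 seconds

5 microseconds < 5.87 milliseconds < 957 milliseconds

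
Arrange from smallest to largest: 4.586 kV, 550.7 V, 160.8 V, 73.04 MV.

4.586 kV = 4586 V
550.7 V = 550.7 V
160.8 V = 160.8 V
73.04 MV = 73040000 V

160.8 V < 550.7 V < 4.586 kV < 73.04 MV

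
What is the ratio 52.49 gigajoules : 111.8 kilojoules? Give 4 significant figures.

469500

(52.49e9) / (111.8e3) = 0.4695e6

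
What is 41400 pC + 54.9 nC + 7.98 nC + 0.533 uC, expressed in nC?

In nC:
  41400 pC = 41400 × 10^-3 nC = 41.4
  54.9 nC → 54.9
  7.98 nC → 7.98
  0.533 uC = 0.533 × 10^3 nC = 533
Sum: 41.4 + 54.9 + 7.98 + 533 = 637.28

637.28 nC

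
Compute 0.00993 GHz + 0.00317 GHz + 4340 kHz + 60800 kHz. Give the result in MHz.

78.24 MHz

In MHz:
  0.00993 GHz = 0.00993e3 MHz = 9.93
  0.00317 GHz = 0.00317e3 MHz = 3.17
  4340 kHz = 4340e-3 MHz = 4.34
  60800 kHz = 60800e-3 MHz = 60.8
Sum: 9.93 + 3.17 + 4.34 + 60.8 = 78.24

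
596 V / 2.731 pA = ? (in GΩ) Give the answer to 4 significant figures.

(596) / (2.731 × 10⁻¹²) = 218.235 × 10¹² Ω

218200 GΩ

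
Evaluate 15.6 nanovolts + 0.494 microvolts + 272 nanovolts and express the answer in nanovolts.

781.6 nanovolts

In nanovolts:
  15.6 nanovolts → 15.6
  0.494 microvolts = 0.494e3 nanovolts = 494
  272 nanovolts → 272
Sum: 15.6 + 494 + 272 = 781.6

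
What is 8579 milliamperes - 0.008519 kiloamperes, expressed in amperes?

In amperes:
  8579 milliamperes = 8579e-3 amperes = 8.579
  0.008519 kiloamperes = 0.008519e3 amperes = 8.519
Difference: 8.579 - 8.519 = 0.06

0.06 amperes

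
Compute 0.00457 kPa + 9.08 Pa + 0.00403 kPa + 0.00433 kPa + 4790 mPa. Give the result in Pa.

26.8 Pa

In Pa:
  0.00457 kPa = 0.00457 × 10³ Pa = 4.57
  9.08 Pa → 9.08
  0.00403 kPa = 0.00403 × 10³ Pa = 4.03
  0.00433 kPa = 0.00433 × 10³ Pa = 4.33
  4790 mPa = 4790 × 10⁻³ Pa = 4.79
Sum: 4.57 + 9.08 + 4.03 + 4.33 + 4.79 = 26.8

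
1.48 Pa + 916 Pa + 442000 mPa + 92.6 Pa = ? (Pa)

1452.08 Pa

In Pa:
  1.48 Pa → 1.48
  916 Pa → 916
  442000 mPa = 442000 × 10^-3 Pa = 442
  92.6 Pa → 92.6
Sum: 1.48 + 916 + 442 + 92.6 = 1452.08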